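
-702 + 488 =-214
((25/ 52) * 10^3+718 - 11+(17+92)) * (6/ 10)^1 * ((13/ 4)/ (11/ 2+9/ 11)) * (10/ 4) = 278157/ 278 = 1000.56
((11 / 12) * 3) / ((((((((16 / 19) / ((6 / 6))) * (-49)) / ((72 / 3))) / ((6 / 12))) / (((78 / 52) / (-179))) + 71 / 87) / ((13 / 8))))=709137 / 65245408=0.01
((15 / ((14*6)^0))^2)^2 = 50625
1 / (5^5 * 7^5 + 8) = 1 / 52521883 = 0.00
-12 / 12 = -1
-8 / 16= -1 / 2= -0.50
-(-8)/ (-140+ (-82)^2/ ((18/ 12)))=6/ 3257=0.00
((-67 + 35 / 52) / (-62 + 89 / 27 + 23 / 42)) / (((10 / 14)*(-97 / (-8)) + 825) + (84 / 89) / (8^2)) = 36504216 / 26683657247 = 0.00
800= 800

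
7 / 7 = 1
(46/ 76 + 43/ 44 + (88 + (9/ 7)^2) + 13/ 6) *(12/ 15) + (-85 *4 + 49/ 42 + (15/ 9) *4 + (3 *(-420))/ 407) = -2961698771/ 11367510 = -260.54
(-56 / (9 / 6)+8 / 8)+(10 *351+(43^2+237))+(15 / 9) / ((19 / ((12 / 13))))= 4119773 / 741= 5559.75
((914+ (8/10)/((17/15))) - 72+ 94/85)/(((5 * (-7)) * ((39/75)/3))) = -215172/1547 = -139.09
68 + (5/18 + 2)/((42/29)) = 52597/756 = 69.57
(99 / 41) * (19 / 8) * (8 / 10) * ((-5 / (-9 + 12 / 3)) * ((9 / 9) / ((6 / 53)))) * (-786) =-13059783 / 410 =-31853.13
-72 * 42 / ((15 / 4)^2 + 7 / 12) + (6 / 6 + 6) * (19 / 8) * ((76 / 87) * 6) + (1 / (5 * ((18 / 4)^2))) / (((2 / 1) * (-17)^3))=-4840953032929 / 40565339055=-119.34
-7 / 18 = -0.39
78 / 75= 26 / 25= 1.04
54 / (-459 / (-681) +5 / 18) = 220644 / 3889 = 56.74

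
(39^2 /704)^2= 2313441 /495616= 4.67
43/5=8.60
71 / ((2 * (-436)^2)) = 71 / 380192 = 0.00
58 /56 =29 /28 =1.04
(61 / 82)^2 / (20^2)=3721 / 2689600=0.00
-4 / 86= -2 / 43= -0.05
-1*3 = -3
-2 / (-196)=1 / 98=0.01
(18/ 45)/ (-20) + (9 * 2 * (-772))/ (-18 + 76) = -239.61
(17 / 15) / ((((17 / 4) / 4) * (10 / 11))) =88 / 75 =1.17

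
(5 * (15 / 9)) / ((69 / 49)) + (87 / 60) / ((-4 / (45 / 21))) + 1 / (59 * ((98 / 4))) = 49232507 / 9574992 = 5.14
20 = 20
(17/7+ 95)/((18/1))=341/63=5.41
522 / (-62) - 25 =-1036 / 31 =-33.42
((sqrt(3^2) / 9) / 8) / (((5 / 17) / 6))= 17 / 20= 0.85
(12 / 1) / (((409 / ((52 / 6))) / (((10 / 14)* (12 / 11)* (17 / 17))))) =6240 / 31493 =0.20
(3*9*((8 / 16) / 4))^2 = 729 / 64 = 11.39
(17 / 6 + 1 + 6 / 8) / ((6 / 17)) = 935 / 72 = 12.99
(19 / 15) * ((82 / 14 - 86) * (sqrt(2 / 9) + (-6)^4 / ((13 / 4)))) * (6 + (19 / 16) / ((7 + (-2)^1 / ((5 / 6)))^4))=-30939602038092 / 127327655 - 95492598883 * sqrt(2) / 470132880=-243279.26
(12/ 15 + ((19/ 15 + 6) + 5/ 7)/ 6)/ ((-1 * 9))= -671/ 2835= -0.24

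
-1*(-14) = 14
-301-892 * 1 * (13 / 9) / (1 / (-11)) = 124847 / 9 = 13871.89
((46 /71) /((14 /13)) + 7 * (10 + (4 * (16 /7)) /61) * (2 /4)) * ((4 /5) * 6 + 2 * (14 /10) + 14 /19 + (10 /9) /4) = 8066975489 /25921035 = 311.21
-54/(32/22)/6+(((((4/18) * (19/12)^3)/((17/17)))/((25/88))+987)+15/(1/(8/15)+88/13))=86129089129/87382800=985.65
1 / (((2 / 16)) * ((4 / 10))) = 20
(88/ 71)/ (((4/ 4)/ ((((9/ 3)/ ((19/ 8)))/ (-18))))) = -0.09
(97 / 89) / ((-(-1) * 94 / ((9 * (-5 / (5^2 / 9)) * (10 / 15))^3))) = -7637004 / 522875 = -14.61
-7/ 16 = -0.44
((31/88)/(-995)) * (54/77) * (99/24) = -2511/2451680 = -0.00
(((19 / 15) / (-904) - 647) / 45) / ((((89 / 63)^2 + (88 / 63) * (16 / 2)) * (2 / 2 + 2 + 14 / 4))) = -1289680833 / 7678903700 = -0.17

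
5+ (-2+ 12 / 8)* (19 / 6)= 41 / 12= 3.42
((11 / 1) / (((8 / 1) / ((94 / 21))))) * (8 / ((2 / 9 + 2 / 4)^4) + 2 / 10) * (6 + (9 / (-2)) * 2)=-546.62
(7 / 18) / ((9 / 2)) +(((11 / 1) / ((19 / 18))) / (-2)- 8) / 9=-2126 / 1539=-1.38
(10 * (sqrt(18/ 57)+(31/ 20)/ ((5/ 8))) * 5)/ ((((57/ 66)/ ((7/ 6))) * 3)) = 3850 * sqrt(114)/ 3249+9548/ 171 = 68.49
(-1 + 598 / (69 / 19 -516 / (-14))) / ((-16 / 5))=-74149 / 17232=-4.30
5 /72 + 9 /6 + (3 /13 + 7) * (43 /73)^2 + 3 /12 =21589319 /4987944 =4.33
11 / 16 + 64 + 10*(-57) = -8085 / 16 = -505.31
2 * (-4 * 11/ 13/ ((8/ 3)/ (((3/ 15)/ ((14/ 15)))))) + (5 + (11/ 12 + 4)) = 10235/ 1092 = 9.37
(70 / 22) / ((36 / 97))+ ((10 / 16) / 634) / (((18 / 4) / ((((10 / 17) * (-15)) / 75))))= 4573900 / 533511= 8.57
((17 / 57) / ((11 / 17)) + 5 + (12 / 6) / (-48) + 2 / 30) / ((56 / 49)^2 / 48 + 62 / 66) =6741763 / 1187880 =5.68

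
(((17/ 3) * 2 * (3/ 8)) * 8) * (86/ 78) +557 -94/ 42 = 161684/ 273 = 592.25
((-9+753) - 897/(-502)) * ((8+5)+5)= 3369465/251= 13424.16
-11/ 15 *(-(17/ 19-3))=-88/ 57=-1.54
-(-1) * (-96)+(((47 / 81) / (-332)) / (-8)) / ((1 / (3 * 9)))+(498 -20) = 3043823 / 7968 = 382.01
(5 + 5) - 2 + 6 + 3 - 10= 7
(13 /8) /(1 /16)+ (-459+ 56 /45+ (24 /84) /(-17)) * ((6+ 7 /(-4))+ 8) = -17080037 /3060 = -5581.71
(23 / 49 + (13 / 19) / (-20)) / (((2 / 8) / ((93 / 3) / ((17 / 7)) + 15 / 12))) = 7722159 / 316540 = 24.40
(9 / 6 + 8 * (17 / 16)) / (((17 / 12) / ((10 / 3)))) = 400 / 17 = 23.53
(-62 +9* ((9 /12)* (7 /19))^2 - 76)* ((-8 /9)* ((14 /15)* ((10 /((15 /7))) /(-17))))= -25908554 /828495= -31.27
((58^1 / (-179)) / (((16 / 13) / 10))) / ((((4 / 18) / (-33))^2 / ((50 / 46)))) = -4156849125 / 65872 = -63104.95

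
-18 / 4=-9 / 2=-4.50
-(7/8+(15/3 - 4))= -15/8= -1.88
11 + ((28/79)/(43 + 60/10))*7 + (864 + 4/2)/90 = 73492/3555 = 20.67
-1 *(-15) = 15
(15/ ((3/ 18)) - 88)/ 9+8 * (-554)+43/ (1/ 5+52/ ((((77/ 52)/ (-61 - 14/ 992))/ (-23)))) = -23459496388867/ 5293474128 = -4431.78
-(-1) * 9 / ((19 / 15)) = 135 / 19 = 7.11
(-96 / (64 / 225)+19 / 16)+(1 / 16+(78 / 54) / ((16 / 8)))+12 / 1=-11647 / 36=-323.53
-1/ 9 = -0.11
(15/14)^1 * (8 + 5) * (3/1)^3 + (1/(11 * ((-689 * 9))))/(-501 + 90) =147602806079/392486094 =376.07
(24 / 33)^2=64 / 121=0.53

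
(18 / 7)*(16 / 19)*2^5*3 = 27648 / 133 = 207.88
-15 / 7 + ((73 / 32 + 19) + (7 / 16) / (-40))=85691 / 4480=19.13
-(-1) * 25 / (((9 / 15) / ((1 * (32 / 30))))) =400 / 9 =44.44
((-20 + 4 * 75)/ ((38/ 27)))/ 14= 270/ 19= 14.21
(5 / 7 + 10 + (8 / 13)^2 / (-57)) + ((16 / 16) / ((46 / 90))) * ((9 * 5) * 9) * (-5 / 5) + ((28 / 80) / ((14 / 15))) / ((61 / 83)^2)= -780.99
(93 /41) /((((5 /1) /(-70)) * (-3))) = 434 /41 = 10.59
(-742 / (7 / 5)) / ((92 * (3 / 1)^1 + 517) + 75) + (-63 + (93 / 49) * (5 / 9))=-570137 / 9114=-62.56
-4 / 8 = -1 / 2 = -0.50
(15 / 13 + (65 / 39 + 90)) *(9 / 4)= 2715 / 13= 208.85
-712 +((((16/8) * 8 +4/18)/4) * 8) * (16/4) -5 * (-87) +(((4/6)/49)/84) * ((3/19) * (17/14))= -147.22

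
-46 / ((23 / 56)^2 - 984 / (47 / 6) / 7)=6780032 / 2620129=2.59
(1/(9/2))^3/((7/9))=8/567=0.01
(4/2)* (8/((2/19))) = 152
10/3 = 3.33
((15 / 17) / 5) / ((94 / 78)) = 117 / 799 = 0.15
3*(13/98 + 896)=263463/98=2688.40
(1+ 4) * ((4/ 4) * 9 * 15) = 675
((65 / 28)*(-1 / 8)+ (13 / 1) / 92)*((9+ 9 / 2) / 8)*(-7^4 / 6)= 2367729 / 23552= 100.53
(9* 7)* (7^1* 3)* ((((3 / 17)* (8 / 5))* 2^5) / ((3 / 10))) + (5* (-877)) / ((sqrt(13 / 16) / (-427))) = 2117081.39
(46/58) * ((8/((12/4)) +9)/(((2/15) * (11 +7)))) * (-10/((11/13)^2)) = -3401125/63162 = -53.85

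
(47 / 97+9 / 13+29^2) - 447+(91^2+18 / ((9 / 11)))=10968401 / 1261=8698.18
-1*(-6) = 6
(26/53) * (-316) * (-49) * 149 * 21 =1259685336/53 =23767647.85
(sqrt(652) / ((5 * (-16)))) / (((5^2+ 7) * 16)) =-sqrt(163) / 20480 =-0.00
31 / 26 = 1.19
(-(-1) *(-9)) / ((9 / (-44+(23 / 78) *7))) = 3271 / 78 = 41.94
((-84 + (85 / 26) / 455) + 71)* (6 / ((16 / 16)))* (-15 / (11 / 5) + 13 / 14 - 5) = 11896767 / 14014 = 848.92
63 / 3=21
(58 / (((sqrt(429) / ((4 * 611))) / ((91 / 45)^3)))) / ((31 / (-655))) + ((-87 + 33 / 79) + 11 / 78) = -1076418902104 * sqrt(429) / 18644175 - 532651 / 6162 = -1195909.13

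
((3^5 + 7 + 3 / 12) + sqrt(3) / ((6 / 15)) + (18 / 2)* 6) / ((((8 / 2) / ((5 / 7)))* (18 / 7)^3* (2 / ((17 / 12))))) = 20825* sqrt(3) / 1119744 + 5068805 / 2239488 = 2.30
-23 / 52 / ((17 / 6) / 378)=-13041 / 221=-59.01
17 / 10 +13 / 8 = 133 / 40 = 3.32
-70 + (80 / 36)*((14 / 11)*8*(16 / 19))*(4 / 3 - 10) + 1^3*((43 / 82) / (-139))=-15123678949 / 64318914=-235.14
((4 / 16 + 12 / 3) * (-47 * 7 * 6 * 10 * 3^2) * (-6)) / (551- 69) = 2265165 / 241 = 9399.02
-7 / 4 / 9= -7 / 36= -0.19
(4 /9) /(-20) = -1 /45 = -0.02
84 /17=4.94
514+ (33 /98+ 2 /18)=453743 /882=514.45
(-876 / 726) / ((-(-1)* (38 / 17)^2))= -21097 / 87362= -0.24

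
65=65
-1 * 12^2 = -144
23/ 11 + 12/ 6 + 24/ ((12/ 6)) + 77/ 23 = 4918/ 253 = 19.44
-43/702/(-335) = 43/235170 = 0.00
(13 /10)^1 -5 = -37 /10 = -3.70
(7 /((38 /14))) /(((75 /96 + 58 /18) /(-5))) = -3.22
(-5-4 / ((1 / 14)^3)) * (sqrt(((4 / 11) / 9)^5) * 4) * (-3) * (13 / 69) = 18272384 * sqrt(11) / 7438959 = 8.15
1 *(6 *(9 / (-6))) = -9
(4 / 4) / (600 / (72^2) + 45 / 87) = 6264 / 3965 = 1.58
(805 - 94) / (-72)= -79 / 8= -9.88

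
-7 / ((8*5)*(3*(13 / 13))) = -7 / 120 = -0.06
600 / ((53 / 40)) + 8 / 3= 72424 / 159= 455.50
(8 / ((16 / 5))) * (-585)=-2925 / 2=-1462.50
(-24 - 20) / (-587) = 44 / 587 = 0.07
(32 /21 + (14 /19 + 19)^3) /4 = 1107641363 /576156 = 1922.47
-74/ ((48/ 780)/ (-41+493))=-543530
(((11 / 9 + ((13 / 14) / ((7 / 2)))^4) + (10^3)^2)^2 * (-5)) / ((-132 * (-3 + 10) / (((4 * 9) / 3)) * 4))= 3364842478668802015690524500 / 207273787962601437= 16233806077.19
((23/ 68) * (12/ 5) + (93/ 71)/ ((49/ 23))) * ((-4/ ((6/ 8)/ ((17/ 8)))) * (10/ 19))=-8.51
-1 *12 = -12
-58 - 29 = -87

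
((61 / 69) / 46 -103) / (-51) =326861 / 161874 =2.02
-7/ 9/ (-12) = 7/ 108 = 0.06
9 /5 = 1.80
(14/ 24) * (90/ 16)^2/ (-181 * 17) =-4725/ 787712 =-0.01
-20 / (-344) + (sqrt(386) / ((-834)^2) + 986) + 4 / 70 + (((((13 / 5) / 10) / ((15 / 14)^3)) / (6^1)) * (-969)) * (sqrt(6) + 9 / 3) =-2880514 * sqrt(6) / 84375 + sqrt(386) / 695556 + 14962094947 / 16931250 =800.07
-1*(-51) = 51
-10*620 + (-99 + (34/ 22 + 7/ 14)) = -138533/ 22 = -6296.95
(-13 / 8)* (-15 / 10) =39 / 16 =2.44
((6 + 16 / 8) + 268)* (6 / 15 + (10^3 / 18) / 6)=119968 / 45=2665.96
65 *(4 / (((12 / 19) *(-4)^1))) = -1235 / 12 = -102.92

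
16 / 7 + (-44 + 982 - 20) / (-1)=-6410 / 7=-915.71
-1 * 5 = -5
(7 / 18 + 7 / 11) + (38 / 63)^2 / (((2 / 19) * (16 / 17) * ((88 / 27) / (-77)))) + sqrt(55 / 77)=-3802427 / 44352 + sqrt(35) / 7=-84.89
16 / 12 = 1.33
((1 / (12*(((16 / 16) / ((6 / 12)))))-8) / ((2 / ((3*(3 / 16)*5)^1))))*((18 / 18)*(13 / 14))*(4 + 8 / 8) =-186225 / 3584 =-51.96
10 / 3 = 3.33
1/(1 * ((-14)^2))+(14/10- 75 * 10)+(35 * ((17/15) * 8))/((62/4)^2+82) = -2833188301/3789660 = -747.61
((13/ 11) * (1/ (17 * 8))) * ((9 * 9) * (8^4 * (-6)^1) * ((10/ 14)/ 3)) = -5391360/ 1309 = -4118.69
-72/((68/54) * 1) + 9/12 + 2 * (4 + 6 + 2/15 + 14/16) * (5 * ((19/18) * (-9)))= -449705/408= -1102.22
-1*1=-1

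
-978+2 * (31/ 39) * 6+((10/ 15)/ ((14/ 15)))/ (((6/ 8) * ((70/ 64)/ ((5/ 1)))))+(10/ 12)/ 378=-198979825/ 206388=-964.11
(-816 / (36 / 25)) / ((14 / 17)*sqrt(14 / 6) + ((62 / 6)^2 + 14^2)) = -4016377500 / 2145968581 + 3641400*sqrt(21) / 2145968581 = -1.86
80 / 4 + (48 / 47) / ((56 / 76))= 7036 / 329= 21.39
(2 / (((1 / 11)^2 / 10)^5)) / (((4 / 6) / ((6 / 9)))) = 5187484920200000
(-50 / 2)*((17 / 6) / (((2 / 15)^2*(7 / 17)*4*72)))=-180625 / 5376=-33.60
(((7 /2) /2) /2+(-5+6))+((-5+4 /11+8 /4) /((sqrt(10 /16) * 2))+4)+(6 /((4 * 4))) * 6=65 /8 - 29 * sqrt(10) /55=6.46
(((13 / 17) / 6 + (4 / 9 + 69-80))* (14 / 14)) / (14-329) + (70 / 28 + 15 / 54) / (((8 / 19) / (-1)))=-2530861 / 385560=-6.56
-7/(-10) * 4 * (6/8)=21/10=2.10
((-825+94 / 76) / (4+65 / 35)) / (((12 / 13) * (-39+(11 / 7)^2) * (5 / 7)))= 5.84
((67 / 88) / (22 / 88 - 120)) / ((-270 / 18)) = 67 / 158070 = 0.00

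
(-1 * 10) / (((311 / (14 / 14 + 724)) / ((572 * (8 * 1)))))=-33176000 / 311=-106675.24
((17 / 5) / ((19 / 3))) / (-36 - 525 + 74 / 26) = -663 / 689320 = -0.00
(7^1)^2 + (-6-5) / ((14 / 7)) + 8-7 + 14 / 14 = 91 / 2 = 45.50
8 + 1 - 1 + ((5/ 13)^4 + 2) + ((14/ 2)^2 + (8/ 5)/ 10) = 42257344/ 714025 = 59.18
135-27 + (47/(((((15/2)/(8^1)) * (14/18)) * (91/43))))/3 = 376316/3185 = 118.15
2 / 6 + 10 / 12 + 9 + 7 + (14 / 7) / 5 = 527 / 30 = 17.57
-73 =-73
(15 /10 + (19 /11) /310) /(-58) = -2567 /98890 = -0.03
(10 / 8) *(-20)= -25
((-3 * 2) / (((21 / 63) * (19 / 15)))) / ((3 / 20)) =-1800 / 19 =-94.74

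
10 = 10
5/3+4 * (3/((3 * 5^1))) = 37/15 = 2.47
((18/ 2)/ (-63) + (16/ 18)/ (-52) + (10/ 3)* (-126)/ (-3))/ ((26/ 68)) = 3893986/ 10647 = 365.74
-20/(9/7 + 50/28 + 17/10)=-700/167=-4.19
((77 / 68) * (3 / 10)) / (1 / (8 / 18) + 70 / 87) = 20097 / 180710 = 0.11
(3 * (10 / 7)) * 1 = 30 / 7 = 4.29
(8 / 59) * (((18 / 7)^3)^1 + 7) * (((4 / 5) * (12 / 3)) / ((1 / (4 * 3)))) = 12645888 / 101185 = 124.98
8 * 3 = 24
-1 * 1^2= -1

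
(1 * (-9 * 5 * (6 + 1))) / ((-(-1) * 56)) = -45 / 8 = -5.62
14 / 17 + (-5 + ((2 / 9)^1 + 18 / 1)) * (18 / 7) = 592 / 17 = 34.82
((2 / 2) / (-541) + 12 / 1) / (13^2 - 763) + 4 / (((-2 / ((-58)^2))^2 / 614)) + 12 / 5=11164365858466673 / 1606770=6948328546.38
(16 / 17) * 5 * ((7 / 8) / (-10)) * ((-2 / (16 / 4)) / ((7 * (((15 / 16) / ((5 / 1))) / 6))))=16 / 17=0.94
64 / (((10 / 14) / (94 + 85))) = 16038.40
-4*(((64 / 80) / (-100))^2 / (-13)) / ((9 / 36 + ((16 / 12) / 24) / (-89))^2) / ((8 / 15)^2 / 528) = 3048887952 / 5187008125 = 0.59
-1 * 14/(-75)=14/75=0.19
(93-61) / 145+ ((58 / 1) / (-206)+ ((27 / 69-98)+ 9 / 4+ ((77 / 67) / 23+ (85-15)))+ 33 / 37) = -83375833377 / 3406195580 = -24.48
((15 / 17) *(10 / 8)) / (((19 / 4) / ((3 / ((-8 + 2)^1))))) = -75 / 646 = -0.12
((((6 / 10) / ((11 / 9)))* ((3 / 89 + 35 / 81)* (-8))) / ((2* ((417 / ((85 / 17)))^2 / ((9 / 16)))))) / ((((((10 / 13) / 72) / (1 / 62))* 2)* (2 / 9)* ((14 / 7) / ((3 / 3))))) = -589329 / 4690984232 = -0.00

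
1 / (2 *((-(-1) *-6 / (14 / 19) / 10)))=-35 / 57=-0.61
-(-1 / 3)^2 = -1 / 9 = -0.11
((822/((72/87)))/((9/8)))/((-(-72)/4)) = 3973/81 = 49.05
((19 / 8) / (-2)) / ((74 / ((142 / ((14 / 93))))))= -125457 / 8288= -15.14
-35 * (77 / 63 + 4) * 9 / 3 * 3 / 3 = -1645 / 3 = -548.33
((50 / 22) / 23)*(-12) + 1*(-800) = -202700 / 253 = -801.19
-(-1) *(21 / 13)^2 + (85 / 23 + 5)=43943 / 3887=11.31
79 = 79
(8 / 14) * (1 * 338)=1352 / 7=193.14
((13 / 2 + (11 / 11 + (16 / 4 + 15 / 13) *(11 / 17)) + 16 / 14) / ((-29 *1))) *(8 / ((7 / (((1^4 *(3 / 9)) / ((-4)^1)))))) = 0.04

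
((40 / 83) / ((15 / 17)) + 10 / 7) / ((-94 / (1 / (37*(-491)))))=0.00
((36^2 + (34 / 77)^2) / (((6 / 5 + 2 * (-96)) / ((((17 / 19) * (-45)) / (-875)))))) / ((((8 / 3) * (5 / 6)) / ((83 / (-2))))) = 5.84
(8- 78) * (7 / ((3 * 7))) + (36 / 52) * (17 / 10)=-8641 / 390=-22.16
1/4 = 0.25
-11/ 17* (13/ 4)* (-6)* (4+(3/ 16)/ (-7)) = 190905/ 3808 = 50.13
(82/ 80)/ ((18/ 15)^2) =205/ 288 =0.71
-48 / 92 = -12 / 23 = -0.52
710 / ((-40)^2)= 71 / 160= 0.44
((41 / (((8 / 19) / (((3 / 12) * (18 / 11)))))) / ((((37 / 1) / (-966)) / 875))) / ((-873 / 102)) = 16790468625 / 157916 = 106325.32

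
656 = 656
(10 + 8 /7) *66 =5148 /7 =735.43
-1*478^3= -109215352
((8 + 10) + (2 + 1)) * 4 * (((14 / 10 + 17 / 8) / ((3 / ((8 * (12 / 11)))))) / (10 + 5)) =15792 / 275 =57.43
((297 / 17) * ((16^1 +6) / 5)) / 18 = 363 / 85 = 4.27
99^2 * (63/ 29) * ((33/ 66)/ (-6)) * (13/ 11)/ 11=-190.63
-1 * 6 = -6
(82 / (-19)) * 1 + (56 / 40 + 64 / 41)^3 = 3542882067 / 163687375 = 21.64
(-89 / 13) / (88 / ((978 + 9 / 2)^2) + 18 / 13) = -343649025 / 69506626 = -4.94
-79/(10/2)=-79/5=-15.80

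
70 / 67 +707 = 47439 / 67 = 708.04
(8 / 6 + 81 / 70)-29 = -5567 / 210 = -26.51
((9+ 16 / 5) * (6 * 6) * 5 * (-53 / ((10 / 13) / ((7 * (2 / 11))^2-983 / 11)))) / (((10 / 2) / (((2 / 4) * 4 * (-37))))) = -594367561476 / 3025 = -196485144.29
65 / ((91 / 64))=320 / 7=45.71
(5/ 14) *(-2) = -5/ 7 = -0.71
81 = 81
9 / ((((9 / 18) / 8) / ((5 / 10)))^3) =4608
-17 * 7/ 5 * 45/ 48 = -357/ 16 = -22.31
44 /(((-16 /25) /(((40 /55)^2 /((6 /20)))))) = -4000 /33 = -121.21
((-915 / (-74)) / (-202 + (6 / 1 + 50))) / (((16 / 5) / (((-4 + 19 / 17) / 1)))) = 224175 / 2938688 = 0.08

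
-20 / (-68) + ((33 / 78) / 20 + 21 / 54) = 56023 / 79560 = 0.70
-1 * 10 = -10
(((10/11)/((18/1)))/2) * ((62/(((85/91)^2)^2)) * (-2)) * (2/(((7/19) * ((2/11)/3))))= -11540186294/31320375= -368.46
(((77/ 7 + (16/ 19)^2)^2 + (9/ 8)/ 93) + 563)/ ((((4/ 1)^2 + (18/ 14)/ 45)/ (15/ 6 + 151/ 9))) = 274810713739555/ 326363401584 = 842.04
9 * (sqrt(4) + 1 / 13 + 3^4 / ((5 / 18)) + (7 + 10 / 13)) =176346 / 65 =2713.02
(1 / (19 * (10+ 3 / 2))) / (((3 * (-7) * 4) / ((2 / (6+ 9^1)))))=-1 / 137655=-0.00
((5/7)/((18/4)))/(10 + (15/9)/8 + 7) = 80/8673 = 0.01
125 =125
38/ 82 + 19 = 798/ 41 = 19.46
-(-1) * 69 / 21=23 / 7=3.29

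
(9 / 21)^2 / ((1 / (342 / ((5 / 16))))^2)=269485056 / 1225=219987.80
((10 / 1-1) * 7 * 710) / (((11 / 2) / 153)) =13687380 / 11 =1244307.27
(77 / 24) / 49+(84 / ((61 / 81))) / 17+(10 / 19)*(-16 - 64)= -117437699 / 3310104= -35.48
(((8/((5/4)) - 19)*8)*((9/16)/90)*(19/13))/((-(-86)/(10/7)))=-171/11180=-0.02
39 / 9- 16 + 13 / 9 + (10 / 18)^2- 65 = -6068 / 81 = -74.91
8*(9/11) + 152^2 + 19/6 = 1525505/66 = 23113.71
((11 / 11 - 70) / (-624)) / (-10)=-23 / 2080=-0.01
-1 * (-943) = 943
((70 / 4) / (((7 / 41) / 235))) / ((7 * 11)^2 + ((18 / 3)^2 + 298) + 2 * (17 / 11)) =529925 / 137854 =3.84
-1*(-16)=16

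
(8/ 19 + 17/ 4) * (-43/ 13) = -15265/ 988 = -15.45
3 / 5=0.60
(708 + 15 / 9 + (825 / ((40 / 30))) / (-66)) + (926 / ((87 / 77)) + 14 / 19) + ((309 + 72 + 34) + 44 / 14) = 179464783 / 92568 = 1938.73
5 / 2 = 2.50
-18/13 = -1.38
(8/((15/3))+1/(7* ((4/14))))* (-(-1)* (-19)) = -399/10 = -39.90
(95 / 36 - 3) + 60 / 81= 41 / 108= 0.38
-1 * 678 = -678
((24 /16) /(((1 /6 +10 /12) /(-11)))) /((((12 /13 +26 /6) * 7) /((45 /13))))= -891 /574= -1.55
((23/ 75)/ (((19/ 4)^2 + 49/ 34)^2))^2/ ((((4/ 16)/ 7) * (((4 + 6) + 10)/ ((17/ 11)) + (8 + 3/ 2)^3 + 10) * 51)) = 648603527806976/ 3671200017086209737125625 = 0.00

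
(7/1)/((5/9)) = 63/5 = 12.60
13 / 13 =1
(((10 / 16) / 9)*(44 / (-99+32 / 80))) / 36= -275 / 319464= -0.00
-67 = -67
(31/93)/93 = 1/279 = 0.00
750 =750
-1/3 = -0.33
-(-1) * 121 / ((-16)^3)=-121 / 4096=-0.03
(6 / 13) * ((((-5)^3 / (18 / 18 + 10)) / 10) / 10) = -15 / 286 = -0.05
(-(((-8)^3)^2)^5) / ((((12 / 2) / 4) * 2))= -1237940039285380274899124224 / 3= -412646679761793424966374700.00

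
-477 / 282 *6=-477 / 47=-10.15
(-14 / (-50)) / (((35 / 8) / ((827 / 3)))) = 6616 / 375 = 17.64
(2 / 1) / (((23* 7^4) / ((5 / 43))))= 10 / 2374589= 0.00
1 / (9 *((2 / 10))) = 0.56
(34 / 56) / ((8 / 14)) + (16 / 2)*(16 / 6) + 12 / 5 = 5951 / 240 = 24.80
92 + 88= 180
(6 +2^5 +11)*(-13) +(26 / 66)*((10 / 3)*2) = -634.37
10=10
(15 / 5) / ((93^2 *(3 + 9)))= 1 / 34596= 0.00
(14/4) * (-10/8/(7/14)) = -35/4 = -8.75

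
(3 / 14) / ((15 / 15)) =3 / 14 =0.21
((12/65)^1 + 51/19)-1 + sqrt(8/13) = 2.65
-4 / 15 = -0.27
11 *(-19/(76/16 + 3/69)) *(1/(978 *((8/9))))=-4807/95844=-0.05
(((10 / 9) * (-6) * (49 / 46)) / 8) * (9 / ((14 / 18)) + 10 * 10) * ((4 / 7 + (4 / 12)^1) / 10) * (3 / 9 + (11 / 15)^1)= -29678 / 3105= -9.56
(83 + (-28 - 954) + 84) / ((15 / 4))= -652 / 3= -217.33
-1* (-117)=117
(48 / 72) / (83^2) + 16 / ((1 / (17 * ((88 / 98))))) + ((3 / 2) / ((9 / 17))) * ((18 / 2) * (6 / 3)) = 298989587 / 1012683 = 295.24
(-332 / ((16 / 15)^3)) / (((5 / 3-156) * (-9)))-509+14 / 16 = -241001535 / 474112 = -508.32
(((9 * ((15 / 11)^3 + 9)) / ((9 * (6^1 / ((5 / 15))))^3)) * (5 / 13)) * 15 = 21325 / 151366644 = 0.00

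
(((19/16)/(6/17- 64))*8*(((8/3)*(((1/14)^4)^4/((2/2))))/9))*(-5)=1615/15906682202690742091776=0.00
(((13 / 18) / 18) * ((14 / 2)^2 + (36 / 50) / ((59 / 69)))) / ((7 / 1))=955721 / 3345300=0.29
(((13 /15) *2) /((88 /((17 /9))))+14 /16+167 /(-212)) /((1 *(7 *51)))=78371 /224781480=0.00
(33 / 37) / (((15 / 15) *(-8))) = -33 / 296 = -0.11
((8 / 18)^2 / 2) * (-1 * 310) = -2480 / 81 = -30.62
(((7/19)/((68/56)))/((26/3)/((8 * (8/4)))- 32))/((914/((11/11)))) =-1176/111446305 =-0.00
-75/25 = -3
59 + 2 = 61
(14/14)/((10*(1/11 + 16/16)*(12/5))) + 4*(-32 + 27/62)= -1126891/8928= -126.22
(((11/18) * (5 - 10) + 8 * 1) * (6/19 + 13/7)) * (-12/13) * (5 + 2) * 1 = -51442/741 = -69.42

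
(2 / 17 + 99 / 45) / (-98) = -0.02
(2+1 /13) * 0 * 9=0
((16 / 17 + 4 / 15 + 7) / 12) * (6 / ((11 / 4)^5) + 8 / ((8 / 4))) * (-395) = -26883272689 / 24640803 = -1091.01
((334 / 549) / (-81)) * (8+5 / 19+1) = -58784 / 844911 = -0.07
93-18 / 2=84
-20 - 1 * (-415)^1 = 395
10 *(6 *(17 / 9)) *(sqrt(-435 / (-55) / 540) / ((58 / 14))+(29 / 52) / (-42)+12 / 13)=238 *sqrt(1595) / 2871+168895 / 1638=106.42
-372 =-372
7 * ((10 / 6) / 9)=35 / 27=1.30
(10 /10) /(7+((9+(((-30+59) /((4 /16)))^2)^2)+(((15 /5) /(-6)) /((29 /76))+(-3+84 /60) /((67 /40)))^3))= 7335308807 /1328159916435612456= 0.00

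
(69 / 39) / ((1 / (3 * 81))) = 429.92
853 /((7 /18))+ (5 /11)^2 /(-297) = 551776523 /251559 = 2193.43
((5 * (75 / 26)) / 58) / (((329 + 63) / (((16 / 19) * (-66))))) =-12375 / 350987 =-0.04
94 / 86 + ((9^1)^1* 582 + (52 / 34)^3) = 5242.67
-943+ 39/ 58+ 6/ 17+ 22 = -907095/ 986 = -919.97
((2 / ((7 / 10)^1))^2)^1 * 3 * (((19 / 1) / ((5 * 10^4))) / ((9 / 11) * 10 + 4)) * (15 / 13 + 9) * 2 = 82764 / 5334875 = 0.02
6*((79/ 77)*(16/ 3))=2528/ 77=32.83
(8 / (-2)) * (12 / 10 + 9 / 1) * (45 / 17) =-108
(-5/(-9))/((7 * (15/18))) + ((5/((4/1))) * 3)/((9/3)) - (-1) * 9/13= 2225/1092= 2.04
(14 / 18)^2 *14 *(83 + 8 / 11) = 210602 / 297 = 709.10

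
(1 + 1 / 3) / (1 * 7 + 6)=4 / 39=0.10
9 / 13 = 0.69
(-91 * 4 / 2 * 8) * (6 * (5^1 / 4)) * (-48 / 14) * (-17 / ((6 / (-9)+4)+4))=-954720 / 11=-86792.73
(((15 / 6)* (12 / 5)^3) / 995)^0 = 1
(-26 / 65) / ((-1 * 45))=2 / 225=0.01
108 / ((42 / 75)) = 1350 / 7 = 192.86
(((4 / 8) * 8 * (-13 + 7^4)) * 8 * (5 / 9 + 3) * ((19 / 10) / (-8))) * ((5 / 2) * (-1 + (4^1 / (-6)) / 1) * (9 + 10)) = 45976960 / 9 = 5108551.11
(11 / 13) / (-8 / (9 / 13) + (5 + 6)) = -99 / 65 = -1.52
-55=-55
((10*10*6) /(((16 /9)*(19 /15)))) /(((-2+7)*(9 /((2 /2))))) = 225 /38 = 5.92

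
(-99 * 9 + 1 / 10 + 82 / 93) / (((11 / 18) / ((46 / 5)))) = -10384086 / 775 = -13398.82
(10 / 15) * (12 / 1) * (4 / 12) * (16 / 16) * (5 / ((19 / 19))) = 40 / 3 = 13.33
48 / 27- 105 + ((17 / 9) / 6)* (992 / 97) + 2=-98.00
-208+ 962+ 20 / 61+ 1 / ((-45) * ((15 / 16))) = 31058474 / 41175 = 754.30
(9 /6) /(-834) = -0.00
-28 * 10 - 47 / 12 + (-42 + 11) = -3779 / 12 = -314.92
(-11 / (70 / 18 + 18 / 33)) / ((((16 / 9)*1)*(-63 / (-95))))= -103455 / 49168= -2.10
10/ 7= 1.43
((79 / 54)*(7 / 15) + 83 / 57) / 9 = 32917 / 138510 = 0.24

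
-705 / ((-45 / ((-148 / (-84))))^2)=-64343 / 59535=-1.08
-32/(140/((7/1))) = -8/5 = -1.60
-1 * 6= -6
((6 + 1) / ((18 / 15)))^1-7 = -7 / 6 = -1.17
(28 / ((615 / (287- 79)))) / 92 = 1456 / 14145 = 0.10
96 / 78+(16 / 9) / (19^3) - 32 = -24692192 / 802503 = -30.77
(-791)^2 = 625681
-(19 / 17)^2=-361 / 289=-1.25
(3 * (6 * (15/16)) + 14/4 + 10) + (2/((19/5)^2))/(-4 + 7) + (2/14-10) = 1247167/60648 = 20.56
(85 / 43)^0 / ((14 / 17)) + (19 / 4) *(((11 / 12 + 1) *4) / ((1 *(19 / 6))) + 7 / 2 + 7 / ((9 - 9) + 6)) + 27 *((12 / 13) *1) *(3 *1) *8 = 345637 / 546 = 633.03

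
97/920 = 0.11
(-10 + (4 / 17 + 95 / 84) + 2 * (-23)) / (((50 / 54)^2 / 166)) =-1573524873 / 148750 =-10578.32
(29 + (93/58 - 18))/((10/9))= 6579/580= 11.34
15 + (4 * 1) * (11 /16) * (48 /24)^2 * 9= 114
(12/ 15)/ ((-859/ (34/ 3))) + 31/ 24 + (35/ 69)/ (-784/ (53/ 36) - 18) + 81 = 2845922426839/ 34588184760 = 82.28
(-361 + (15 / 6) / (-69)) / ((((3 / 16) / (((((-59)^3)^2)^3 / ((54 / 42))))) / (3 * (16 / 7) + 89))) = -20071442746916582937118726994511404703944 / 1863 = -10773721281221998355941350000000000000.00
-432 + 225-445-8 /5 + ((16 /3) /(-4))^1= -9824 /15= -654.93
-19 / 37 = -0.51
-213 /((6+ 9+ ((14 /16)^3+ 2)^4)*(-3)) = 4879082848256 /4522790729761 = 1.08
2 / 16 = 1 / 8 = 0.12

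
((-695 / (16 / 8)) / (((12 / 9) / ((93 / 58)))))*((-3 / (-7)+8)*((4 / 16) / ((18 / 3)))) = -3813465 / 25984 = -146.76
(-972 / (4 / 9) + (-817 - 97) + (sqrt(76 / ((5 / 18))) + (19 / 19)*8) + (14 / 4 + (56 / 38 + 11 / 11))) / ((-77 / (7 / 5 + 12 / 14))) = 9267253 / 102410 - 474*sqrt(190) / 13475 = 90.01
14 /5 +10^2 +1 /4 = 103.05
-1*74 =-74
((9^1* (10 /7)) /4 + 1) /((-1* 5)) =-59 /70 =-0.84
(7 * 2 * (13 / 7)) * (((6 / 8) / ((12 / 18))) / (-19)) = -1.54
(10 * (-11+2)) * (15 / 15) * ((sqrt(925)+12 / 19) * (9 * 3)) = -12150 * sqrt(37) - 29160 / 19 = -75440.30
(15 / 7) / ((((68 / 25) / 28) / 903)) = 338625 / 17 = 19919.12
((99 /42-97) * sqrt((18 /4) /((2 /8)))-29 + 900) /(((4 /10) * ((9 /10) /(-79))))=-1720225 /9 + 2616875 * sqrt(2) /42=-103021.35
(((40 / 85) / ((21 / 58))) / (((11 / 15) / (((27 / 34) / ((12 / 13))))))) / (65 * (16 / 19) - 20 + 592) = 24795 / 10191874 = 0.00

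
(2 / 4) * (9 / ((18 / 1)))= 1 / 4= 0.25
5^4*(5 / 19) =3125 / 19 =164.47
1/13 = 0.08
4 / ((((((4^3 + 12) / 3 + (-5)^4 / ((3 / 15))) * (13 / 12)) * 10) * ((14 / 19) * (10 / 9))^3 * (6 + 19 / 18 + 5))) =405017091 / 22862039882500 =0.00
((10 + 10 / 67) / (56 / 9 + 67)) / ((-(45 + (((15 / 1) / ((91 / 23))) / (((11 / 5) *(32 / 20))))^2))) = -8721416704 / 2904436837917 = -0.00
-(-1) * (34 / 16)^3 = 4913 / 512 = 9.60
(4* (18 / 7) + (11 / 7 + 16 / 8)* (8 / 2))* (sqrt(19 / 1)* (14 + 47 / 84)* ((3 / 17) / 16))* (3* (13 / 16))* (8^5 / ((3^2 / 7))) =87508096* sqrt(19) / 357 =1068456.43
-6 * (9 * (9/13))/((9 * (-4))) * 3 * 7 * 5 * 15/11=42525/286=148.69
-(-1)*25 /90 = 5 /18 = 0.28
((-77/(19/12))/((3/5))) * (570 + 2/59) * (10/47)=-517932800/52687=-9830.37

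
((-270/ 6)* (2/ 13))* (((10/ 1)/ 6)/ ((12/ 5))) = -125/ 26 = -4.81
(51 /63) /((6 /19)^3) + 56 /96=119249 /4536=26.29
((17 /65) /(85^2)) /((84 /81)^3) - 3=-1819252317 /606424000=-3.00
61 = 61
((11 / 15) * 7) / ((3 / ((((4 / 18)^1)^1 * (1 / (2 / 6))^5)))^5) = 48498912 / 5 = 9699782.40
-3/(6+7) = -3/13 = -0.23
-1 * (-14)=14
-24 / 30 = -0.80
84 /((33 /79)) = 2212 /11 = 201.09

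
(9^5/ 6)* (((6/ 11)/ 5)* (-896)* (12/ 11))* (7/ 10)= -2222131968/ 3025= -734589.08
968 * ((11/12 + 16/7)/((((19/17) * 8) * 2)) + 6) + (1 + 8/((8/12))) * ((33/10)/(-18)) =95424307/15960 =5978.97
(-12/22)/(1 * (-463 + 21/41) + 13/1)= 82/67573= 0.00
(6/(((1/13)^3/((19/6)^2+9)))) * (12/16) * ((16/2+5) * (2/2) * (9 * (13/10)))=457804269/16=28612766.81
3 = 3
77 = 77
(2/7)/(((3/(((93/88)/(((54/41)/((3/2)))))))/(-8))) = -1271/1386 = -0.92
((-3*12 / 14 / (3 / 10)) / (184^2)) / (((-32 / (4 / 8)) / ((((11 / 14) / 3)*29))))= 1595 / 53086208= 0.00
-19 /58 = -0.33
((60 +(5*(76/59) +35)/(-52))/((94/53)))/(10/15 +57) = 28879965/49891816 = 0.58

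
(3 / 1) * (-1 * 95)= -285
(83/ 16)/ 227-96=-348589/ 3632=-95.98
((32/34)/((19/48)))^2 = 589824/104329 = 5.65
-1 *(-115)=115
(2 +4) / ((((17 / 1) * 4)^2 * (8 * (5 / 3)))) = 9 / 92480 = 0.00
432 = 432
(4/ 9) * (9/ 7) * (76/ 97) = 304/ 679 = 0.45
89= 89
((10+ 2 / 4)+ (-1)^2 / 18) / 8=95 / 72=1.32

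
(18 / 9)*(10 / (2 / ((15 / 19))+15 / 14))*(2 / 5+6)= 26880 / 757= 35.51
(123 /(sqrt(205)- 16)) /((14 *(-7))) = 41 *sqrt(205) /1666 + 328 /833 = 0.75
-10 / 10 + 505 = 504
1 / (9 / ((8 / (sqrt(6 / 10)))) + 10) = 3200 / 31757-72 * sqrt(15) / 31757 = 0.09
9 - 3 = 6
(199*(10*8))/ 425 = 3184/ 85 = 37.46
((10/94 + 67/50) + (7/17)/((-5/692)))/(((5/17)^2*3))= -37721249/176250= -214.02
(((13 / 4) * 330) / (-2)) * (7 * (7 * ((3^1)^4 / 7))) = -1216215 / 4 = -304053.75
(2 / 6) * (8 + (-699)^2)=488609 / 3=162869.67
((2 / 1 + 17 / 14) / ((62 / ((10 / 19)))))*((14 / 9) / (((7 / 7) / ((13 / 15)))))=0.04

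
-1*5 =-5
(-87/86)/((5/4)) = -174/215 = -0.81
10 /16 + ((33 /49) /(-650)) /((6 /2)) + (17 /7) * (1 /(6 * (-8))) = 438811 /764400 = 0.57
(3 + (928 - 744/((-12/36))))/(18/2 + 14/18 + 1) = 28467/97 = 293.47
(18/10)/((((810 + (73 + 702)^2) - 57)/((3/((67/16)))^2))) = 10368/6748964605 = 0.00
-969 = -969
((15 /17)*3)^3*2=182250 /4913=37.10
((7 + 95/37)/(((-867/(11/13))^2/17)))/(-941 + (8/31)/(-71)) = -0.00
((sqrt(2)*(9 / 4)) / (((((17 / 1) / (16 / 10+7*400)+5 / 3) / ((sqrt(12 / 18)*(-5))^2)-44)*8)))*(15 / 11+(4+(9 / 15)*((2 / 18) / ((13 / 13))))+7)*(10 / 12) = -1056265*sqrt(2) / 15916252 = -0.09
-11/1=-11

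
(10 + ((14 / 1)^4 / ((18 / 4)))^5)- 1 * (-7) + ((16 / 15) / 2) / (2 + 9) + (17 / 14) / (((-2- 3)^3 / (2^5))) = 25769822670987718890170182217 / 568346625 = 45341736076971898777.74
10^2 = 100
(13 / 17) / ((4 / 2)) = 13 / 34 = 0.38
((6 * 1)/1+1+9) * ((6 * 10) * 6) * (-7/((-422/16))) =1528.72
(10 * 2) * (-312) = -6240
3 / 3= 1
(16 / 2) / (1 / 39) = 312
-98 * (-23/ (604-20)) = 1127/ 292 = 3.86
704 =704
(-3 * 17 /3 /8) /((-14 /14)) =17 /8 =2.12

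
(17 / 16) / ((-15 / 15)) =-17 / 16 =-1.06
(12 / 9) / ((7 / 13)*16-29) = -52 / 795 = -0.07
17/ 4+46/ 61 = 1221/ 244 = 5.00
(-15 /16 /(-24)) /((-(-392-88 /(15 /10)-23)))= 15 /181888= 0.00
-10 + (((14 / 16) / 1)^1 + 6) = -25 / 8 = -3.12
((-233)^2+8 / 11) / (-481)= -597187 / 5291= -112.87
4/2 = 2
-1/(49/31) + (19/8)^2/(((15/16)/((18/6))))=17069/980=17.42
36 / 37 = 0.97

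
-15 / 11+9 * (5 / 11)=30 / 11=2.73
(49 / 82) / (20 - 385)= -49 / 29930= -0.00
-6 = -6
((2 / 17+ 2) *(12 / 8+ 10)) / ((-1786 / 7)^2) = 10143 / 27113266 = 0.00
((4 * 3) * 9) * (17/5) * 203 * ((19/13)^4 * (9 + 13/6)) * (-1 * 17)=-9220523781042/142805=-64567233.51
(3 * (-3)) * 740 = -6660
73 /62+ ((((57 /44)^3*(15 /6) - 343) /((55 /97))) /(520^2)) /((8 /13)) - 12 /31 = 38027661083187 /48335446016000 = 0.79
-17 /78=-0.22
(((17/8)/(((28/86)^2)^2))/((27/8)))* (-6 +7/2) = -290598085/2074464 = -140.08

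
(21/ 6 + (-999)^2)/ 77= 1996009/ 154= 12961.10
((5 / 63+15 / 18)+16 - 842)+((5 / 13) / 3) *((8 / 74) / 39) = -650067853 / 787878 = -825.09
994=994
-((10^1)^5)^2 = -10000000000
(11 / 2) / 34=11 / 68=0.16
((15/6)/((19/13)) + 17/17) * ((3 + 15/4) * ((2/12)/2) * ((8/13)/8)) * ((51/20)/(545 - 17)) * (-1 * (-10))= 15759/2782208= 0.01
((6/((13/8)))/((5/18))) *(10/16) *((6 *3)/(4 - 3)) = 1944/13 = 149.54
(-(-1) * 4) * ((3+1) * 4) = 64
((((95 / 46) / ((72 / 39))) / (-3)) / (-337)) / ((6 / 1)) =1235 / 6696864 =0.00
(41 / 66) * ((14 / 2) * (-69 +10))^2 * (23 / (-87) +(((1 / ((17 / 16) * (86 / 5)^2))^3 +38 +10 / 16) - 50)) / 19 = -1759462798200763743125773 / 27105927582911897808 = -64910.63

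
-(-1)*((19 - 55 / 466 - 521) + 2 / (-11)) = -2574789 / 5126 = -502.30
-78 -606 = -684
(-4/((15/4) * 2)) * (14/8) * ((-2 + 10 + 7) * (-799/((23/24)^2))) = 6443136/529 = 12179.84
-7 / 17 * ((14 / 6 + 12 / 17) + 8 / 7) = -1493 / 867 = -1.72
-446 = -446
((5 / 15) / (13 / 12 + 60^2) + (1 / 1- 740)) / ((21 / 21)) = -31934403 / 43213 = -739.00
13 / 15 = 0.87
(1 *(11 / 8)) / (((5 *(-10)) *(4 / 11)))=-121 / 1600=-0.08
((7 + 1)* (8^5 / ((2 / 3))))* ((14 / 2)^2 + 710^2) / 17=198239453184 / 17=11661144304.94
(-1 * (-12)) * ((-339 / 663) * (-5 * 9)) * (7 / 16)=106785 / 884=120.80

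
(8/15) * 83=664/15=44.27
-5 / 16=-0.31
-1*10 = -10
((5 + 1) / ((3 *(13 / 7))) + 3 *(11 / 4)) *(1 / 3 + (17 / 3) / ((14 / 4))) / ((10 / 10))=19885 / 1092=18.21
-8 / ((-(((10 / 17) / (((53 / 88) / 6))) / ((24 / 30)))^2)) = 811801 / 5445000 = 0.15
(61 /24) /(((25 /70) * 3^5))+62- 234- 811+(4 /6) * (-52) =-1017.64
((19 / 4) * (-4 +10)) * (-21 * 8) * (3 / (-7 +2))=2872.80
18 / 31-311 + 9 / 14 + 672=157205 / 434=362.22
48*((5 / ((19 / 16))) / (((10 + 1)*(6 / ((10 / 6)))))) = 3200 / 627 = 5.10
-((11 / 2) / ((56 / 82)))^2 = -203401 / 3136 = -64.86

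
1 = 1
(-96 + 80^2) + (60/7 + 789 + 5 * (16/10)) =49767/7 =7109.57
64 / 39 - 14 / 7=-14 / 39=-0.36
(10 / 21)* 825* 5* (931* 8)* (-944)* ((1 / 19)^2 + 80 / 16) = -1312745280000 / 19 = -69091856842.11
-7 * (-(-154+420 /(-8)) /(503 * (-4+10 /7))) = 20237 /18108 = 1.12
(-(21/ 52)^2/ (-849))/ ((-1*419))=-147/ 320632208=-0.00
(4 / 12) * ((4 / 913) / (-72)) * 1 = -1 / 49302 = -0.00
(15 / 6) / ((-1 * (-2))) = 1.25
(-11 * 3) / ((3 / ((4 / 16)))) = -11 / 4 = -2.75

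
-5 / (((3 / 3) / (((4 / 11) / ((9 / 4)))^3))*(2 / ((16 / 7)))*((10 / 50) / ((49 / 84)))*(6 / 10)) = -1024000 / 8732691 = -0.12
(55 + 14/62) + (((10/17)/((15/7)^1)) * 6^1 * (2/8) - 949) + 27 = -456573/527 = -866.36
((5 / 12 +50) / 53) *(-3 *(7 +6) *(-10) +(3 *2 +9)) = 81675 / 212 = 385.26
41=41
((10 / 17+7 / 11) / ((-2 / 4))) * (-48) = 21984 / 187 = 117.56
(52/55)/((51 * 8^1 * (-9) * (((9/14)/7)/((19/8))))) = -12103/1817640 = -0.01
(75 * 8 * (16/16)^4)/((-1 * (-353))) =600/353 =1.70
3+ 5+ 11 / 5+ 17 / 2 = 187 / 10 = 18.70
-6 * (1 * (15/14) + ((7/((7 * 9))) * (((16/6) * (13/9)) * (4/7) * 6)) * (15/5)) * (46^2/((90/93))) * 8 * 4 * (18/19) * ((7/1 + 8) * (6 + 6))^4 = -2285256466770766.92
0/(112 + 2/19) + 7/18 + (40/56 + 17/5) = 2837/630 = 4.50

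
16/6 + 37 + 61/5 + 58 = 1648/15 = 109.87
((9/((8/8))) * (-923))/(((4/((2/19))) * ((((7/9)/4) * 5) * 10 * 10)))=-74763/33250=-2.25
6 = 6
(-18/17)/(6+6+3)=-6/85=-0.07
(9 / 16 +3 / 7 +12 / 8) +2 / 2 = 391 / 112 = 3.49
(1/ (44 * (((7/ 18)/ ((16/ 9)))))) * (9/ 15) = 24/ 385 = 0.06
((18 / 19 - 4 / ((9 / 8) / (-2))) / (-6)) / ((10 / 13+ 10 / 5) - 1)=-8957 / 11799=-0.76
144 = 144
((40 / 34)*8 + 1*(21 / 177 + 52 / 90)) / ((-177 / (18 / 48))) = -0.02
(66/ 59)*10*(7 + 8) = 9900/ 59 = 167.80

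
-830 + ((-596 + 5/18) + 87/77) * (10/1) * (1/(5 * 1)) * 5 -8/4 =-4697101/693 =-6777.92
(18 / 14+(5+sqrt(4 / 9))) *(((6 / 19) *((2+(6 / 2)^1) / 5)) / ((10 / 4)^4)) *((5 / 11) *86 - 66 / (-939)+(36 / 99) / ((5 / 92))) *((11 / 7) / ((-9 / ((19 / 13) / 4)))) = -921953792 / 5607590625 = -0.16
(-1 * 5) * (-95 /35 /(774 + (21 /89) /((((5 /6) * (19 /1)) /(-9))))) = 803225 /45801252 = 0.02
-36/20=-9/5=-1.80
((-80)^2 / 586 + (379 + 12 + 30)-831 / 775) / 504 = 24458773 / 28611450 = 0.85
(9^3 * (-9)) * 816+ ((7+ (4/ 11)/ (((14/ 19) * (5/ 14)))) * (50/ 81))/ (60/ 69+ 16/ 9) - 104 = -145229295865/ 27126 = -5353878.05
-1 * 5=-5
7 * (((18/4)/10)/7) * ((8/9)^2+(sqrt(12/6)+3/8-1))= 107/1440+9 * sqrt(2)/20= 0.71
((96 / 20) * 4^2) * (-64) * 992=-24379392 / 5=-4875878.40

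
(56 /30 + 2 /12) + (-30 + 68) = 1201 /30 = 40.03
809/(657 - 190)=809/467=1.73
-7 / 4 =-1.75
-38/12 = -3.17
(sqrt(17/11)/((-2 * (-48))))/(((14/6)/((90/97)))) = 45 * sqrt(187)/119504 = 0.01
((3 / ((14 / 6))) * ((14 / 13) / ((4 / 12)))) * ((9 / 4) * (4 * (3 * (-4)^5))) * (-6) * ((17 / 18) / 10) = 4230144 / 65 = 65079.14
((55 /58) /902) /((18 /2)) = 5 /42804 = 0.00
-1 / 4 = -0.25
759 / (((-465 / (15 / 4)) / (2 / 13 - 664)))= 3275085 / 806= 4063.38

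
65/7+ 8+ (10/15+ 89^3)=14804726/21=704986.95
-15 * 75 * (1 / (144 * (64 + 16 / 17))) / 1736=-2125 / 30664704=-0.00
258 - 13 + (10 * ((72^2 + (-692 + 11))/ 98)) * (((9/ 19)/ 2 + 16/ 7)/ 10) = 495167/ 1372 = 360.91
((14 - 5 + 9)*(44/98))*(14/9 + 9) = 4180/49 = 85.31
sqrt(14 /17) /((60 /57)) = 19 * sqrt(238) /340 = 0.86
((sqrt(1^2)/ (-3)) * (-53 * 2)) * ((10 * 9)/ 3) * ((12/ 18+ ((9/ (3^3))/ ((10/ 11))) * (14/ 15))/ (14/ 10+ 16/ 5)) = 48124/ 207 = 232.48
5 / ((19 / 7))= 35 / 19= 1.84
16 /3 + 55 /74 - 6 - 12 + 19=1571 /222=7.08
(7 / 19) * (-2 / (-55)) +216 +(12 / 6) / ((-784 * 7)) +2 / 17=10535756827 / 48747160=216.13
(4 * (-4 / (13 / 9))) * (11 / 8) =-198 / 13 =-15.23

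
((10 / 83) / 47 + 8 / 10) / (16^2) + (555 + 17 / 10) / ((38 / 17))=621796019 / 2496640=249.05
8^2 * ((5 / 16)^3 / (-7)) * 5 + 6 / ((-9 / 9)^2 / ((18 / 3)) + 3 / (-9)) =-16753 / 448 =-37.40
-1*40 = -40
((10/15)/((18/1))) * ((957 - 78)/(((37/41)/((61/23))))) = 732793/7659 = 95.68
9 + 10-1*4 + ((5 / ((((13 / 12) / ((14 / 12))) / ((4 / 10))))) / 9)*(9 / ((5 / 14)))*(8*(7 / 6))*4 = 46829 / 195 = 240.15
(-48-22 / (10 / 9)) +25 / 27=-9028 / 135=-66.87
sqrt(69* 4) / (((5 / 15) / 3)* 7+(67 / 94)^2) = 159048* sqrt(69) / 102253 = 12.92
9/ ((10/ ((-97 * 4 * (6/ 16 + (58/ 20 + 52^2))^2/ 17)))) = -150553223.74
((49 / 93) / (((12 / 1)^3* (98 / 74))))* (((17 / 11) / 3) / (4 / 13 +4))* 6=8177 / 49496832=0.00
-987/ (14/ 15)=-2115/ 2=-1057.50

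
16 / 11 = 1.45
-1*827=-827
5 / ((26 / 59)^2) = 17405 / 676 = 25.75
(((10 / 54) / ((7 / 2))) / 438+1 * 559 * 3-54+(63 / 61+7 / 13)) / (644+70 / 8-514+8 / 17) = 3625991771200 / 310735937421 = 11.67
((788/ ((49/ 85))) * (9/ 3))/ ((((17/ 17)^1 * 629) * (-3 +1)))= -5910/ 1813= -3.26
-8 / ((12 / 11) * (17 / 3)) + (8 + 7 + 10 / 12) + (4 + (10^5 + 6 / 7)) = 71413849 / 714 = 100019.40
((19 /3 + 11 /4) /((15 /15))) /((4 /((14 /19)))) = 763 /456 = 1.67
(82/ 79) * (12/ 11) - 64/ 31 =-25112/ 26939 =-0.93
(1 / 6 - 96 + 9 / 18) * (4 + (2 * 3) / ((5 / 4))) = -12584 / 15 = -838.93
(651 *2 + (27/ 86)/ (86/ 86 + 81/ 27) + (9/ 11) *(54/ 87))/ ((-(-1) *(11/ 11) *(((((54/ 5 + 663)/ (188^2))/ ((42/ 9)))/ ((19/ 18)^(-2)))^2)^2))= 1124425304258158316375805762427944960000/ 370516003785790069128145477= 3034755024801.12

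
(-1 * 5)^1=-5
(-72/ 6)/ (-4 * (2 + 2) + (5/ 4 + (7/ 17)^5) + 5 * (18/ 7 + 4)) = -0.66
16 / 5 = 3.20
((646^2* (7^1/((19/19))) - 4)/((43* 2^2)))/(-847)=-730302/36421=-20.05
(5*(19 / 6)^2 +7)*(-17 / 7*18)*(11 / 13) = -384659 / 182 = -2113.51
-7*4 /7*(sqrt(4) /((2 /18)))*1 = -72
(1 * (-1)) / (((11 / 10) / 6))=-60 / 11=-5.45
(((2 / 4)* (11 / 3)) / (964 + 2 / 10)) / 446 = 55 / 12900996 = 0.00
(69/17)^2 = 4761/289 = 16.47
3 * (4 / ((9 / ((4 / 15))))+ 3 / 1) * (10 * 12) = 3368 / 3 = 1122.67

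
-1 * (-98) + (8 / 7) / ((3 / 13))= 2162 / 21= 102.95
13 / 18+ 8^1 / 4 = 49 / 18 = 2.72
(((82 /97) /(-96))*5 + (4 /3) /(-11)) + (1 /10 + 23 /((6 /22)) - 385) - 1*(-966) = 170361853 /256080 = 665.27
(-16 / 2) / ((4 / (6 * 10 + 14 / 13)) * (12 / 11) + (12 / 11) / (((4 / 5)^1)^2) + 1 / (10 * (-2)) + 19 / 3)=-262020 / 263963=-0.99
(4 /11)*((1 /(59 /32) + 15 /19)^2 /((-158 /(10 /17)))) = -44580980 /18564357493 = -0.00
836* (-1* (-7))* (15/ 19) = 4620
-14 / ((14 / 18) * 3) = -6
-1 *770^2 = -592900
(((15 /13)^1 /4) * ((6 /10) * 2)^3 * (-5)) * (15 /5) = -486 /65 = -7.48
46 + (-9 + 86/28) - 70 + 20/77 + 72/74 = -163509/5698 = -28.70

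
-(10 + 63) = -73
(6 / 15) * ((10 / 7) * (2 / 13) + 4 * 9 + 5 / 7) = 6722 / 455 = 14.77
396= 396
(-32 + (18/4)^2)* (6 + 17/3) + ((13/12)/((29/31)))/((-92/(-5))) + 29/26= -56564753/416208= -135.91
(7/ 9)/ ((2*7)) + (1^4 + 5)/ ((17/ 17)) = 109/ 18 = 6.06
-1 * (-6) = 6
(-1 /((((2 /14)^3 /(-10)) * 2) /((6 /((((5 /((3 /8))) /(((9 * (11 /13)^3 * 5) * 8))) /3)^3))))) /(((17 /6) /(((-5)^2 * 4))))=7736701626836761194000 /180276489341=42915754878.07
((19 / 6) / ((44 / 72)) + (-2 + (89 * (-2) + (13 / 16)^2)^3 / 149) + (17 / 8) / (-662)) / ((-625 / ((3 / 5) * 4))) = 1021983567127911021 / 7110773964800000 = 143.72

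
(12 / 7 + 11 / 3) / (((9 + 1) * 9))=113 / 1890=0.06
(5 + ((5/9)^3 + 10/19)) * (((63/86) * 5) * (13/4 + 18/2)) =16918475/66177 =255.65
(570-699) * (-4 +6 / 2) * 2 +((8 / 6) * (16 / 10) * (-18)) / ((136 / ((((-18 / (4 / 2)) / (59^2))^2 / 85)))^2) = 395495455577603439252567 / 1532928122393811780125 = 258.00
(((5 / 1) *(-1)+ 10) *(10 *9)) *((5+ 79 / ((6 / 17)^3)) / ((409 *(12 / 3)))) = 9730175 / 19632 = 495.63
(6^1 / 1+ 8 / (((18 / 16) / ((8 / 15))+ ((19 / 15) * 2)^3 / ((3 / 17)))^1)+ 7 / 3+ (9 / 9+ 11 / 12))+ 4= 3501589827 / 244270444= 14.33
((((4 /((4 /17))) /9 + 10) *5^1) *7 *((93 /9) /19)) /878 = 116095 /450414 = 0.26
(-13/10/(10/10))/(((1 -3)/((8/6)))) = 13/15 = 0.87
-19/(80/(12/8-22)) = 779/160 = 4.87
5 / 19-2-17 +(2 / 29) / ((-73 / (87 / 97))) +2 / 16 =-20033061 / 1076312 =-18.61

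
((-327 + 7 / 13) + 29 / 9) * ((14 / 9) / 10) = -264733 / 5265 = -50.28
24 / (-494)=-12 / 247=-0.05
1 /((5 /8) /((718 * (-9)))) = -10339.20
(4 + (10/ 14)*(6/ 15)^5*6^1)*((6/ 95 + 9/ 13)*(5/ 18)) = 2751106/ 3241875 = 0.85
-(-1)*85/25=17/5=3.40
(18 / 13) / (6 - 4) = 9 / 13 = 0.69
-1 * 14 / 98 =-1 / 7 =-0.14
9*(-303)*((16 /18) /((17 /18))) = -2566.59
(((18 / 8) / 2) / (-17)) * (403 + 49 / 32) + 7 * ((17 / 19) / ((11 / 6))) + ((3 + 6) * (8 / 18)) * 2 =-13965673 / 909568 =-15.35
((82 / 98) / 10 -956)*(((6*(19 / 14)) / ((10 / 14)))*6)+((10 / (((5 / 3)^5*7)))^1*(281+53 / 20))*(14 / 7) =-10002378852 / 153125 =-65321.66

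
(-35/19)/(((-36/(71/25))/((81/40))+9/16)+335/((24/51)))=-51120/19597037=-0.00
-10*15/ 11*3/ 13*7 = -3150/ 143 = -22.03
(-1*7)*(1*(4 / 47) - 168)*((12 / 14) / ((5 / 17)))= 804984 / 235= 3425.46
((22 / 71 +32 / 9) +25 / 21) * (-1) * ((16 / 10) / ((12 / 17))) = -153782 / 13419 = -11.46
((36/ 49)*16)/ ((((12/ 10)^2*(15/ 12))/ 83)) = 26560/ 49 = 542.04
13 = 13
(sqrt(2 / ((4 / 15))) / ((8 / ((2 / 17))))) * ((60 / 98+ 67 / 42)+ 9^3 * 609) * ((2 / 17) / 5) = 130525183 * sqrt(30) / 1699320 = 420.71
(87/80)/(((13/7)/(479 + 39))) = 303.33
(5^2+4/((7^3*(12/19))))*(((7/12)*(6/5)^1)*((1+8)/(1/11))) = 424776/245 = 1733.78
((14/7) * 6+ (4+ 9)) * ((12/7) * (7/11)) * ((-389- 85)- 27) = -150300/11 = -13663.64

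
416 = 416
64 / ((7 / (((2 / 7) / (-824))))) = -16 / 5047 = -0.00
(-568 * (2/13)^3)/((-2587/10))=45440/5683639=0.01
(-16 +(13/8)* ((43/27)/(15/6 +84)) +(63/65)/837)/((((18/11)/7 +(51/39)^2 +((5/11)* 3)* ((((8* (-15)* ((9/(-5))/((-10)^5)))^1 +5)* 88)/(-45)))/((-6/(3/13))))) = -4889652472079375/134064650021382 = -36.47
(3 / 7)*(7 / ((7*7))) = 3 / 49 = 0.06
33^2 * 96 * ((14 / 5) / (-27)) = -54208 / 5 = -10841.60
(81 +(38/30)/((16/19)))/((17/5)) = 19801/816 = 24.27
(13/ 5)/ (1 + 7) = 13/ 40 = 0.32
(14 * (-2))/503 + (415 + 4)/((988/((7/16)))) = 1032675/7951424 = 0.13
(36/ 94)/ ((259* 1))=18/ 12173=0.00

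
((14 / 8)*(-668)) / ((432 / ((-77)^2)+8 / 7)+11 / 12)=-83172012 / 151715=-548.21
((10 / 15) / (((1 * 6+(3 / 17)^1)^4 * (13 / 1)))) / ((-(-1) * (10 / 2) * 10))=83521 / 118511859375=0.00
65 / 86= 0.76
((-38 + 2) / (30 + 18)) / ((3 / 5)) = -5 / 4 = -1.25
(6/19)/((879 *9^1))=2/50103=0.00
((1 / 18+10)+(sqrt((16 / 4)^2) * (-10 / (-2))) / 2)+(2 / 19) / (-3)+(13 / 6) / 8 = 55517 / 2736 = 20.29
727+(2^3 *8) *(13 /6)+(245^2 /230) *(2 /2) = 155477 /138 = 1126.64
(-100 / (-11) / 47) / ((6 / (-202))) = -10100 / 1551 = -6.51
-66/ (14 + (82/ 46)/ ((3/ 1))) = -4554/ 1007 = -4.52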